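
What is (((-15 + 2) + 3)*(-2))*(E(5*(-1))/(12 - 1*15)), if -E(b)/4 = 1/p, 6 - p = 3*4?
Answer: -40/9 ≈ -4.4444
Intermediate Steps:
p = -6 (p = 6 - 3*4 = 6 - 1*12 = 6 - 12 = -6)
E(b) = 2/3 (E(b) = -4/(-6) = -4*(-1)/6 = -4*(-1/6) = 2/3)
(((-15 + 2) + 3)*(-2))*(E(5*(-1))/(12 - 1*15)) = (((-15 + 2) + 3)*(-2))*(2/(3*(12 - 1*15))) = ((-13 + 3)*(-2))*(2/(3*(12 - 15))) = (-10*(-2))*((2/3)/(-3)) = 20*((2/3)*(-1/3)) = 20*(-2/9) = -40/9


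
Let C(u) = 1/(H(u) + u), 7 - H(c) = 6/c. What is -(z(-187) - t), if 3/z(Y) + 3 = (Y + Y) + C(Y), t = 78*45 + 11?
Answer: 44673651107/12687745 ≈ 3521.0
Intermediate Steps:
H(c) = 7 - 6/c
t = 3521 (t = 3510 + 11 = 3521)
C(u) = 1/(7 + u - 6/u) (C(u) = 1/((7 - 6/u) + u) = 1/(7 + u - 6/u))
z(Y) = 3/(-3 + 2*Y + Y/(-6 + Y² + 7*Y)) (z(Y) = 3/(-3 + ((Y + Y) + Y/(-6 + Y² + 7*Y))) = 3/(-3 + (2*Y + Y/(-6 + Y² + 7*Y))) = 3/(-3 + 2*Y + Y/(-6 + Y² + 7*Y)))
-(z(-187) - t) = -(3/(-3 + 1/(7 - 187 - 6/(-187)) + 2*(-187)) - 1*3521) = -(3/(-3 + 1/(7 - 187 - 6*(-1/187)) - 374) - 3521) = -(3/(-3 + 1/(7 - 187 + 6/187) - 374) - 3521) = -(3/(-3 + 1/(-33654/187) - 374) - 3521) = -(3/(-3 - 187/33654 - 374) - 3521) = -(3/(-12687745/33654) - 3521) = -(3*(-33654/12687745) - 3521) = -(-100962/12687745 - 3521) = -1*(-44673651107/12687745) = 44673651107/12687745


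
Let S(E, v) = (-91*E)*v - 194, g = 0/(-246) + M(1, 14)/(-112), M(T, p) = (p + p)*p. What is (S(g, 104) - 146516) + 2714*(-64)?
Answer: -287282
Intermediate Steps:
M(T, p) = 2*p**2 (M(T, p) = (2*p)*p = 2*p**2)
g = -7/2 (g = 0/(-246) + (2*14**2)/(-112) = 0*(-1/246) + (2*196)*(-1/112) = 0 + 392*(-1/112) = 0 - 7/2 = -7/2 ≈ -3.5000)
S(E, v) = -194 - 91*E*v (S(E, v) = -91*E*v - 194 = -194 - 91*E*v)
(S(g, 104) - 146516) + 2714*(-64) = ((-194 - 91*(-7/2)*104) - 146516) + 2714*(-64) = ((-194 + 33124) - 146516) - 173696 = (32930 - 146516) - 173696 = -113586 - 173696 = -287282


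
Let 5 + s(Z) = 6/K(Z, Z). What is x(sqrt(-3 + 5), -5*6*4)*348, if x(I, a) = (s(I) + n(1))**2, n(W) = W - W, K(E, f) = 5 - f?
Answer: 2539356/529 - 354960*sqrt(2)/529 ≈ 3851.4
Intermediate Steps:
n(W) = 0
s(Z) = -5 + 6/(5 - Z)
x(I, a) = (19 - 5*I)**2/(-5 + I)**2 (x(I, a) = ((19 - 5*I)/(-5 + I) + 0)**2 = ((19 - 5*I)/(-5 + I))**2 = (19 - 5*I)**2/(-5 + I)**2)
x(sqrt(-3 + 5), -5*6*4)*348 = ((-19 + 5*sqrt(-3 + 5))**2/(-5 + sqrt(-3 + 5))**2)*348 = ((-19 + 5*sqrt(2))**2/(-5 + sqrt(2))**2)*348 = 348*(-19 + 5*sqrt(2))**2/(-5 + sqrt(2))**2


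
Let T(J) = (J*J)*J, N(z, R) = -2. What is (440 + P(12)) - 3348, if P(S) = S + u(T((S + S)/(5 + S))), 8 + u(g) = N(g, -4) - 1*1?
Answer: -2907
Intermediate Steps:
T(J) = J³ (T(J) = J²*J = J³)
u(g) = -11 (u(g) = -8 + (-2 - 1*1) = -8 + (-2 - 1) = -8 - 3 = -11)
P(S) = -11 + S (P(S) = S - 11 = -11 + S)
(440 + P(12)) - 3348 = (440 + (-11 + 12)) - 3348 = (440 + 1) - 3348 = 441 - 3348 = -2907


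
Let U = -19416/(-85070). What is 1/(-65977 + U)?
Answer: -42535/2806321987 ≈ -1.5157e-5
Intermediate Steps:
U = 9708/42535 (U = -19416*(-1/85070) = 9708/42535 ≈ 0.22824)
1/(-65977 + U) = 1/(-65977 + 9708/42535) = 1/(-2806321987/42535) = -42535/2806321987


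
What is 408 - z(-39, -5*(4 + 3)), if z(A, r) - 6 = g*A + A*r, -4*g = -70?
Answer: -561/2 ≈ -280.50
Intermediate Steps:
g = 35/2 (g = -¼*(-70) = 35/2 ≈ 17.500)
z(A, r) = 6 + 35*A/2 + A*r (z(A, r) = 6 + (35*A/2 + A*r) = 6 + 35*A/2 + A*r)
408 - z(-39, -5*(4 + 3)) = 408 - (6 + (35/2)*(-39) - (-195)*(4 + 3)) = 408 - (6 - 1365/2 - (-195)*7) = 408 - (6 - 1365/2 - 39*(-35)) = 408 - (6 - 1365/2 + 1365) = 408 - 1*1377/2 = 408 - 1377/2 = -561/2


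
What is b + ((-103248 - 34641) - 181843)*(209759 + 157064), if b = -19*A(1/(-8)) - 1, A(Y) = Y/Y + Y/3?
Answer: -2814841234925/24 ≈ -1.1729e+11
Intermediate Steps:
A(Y) = 1 + Y/3 (A(Y) = 1 + Y*(⅓) = 1 + Y/3)
b = -461/24 (b = -19*(1 + (⅓)/(-8)) - 1 = -19*(1 + (⅓)*(-⅛)) - 1 = -19*(1 - 1/24) - 1 = -19*23/24 - 1 = -437/24 - 1 = -461/24 ≈ -19.208)
b + ((-103248 - 34641) - 181843)*(209759 + 157064) = -461/24 + ((-103248 - 34641) - 181843)*(209759 + 157064) = -461/24 + (-137889 - 181843)*366823 = -461/24 - 319732*366823 = -461/24 - 117285051436 = -2814841234925/24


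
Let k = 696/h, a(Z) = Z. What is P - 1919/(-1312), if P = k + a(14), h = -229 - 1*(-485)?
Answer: 11927/656 ≈ 18.181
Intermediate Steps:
h = 256 (h = -229 + 485 = 256)
k = 87/32 (k = 696/256 = 696*(1/256) = 87/32 ≈ 2.7188)
P = 535/32 (P = 87/32 + 14 = 535/32 ≈ 16.719)
P - 1919/(-1312) = 535/32 - 1919/(-1312) = 535/32 - 1919*(-1/1312) = 535/32 + 1919/1312 = 11927/656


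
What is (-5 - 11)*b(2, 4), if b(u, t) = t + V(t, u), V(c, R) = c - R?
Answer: -96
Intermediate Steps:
b(u, t) = -u + 2*t (b(u, t) = t + (t - u) = -u + 2*t)
(-5 - 11)*b(2, 4) = (-5 - 11)*(-1*2 + 2*4) = -16*(-2 + 8) = -16*6 = -96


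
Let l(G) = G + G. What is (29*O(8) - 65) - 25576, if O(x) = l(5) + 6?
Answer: -25177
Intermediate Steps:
l(G) = 2*G
O(x) = 16 (O(x) = 2*5 + 6 = 10 + 6 = 16)
(29*O(8) - 65) - 25576 = (29*16 - 65) - 25576 = (464 - 65) - 25576 = 399 - 25576 = -25177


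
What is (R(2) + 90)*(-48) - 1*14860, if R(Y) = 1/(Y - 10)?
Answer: -19174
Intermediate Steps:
R(Y) = 1/(-10 + Y)
(R(2) + 90)*(-48) - 1*14860 = (1/(-10 + 2) + 90)*(-48) - 1*14860 = (1/(-8) + 90)*(-48) - 14860 = (-⅛ + 90)*(-48) - 14860 = (719/8)*(-48) - 14860 = -4314 - 14860 = -19174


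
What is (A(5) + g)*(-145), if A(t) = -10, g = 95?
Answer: -12325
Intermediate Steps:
(A(5) + g)*(-145) = (-10 + 95)*(-145) = 85*(-145) = -12325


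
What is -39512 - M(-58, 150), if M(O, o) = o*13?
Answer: -41462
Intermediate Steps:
M(O, o) = 13*o
-39512 - M(-58, 150) = -39512 - 13*150 = -39512 - 1*1950 = -39512 - 1950 = -41462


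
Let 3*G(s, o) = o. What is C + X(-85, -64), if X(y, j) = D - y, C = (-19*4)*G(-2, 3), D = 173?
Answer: 182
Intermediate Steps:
G(s, o) = o/3
C = -76 (C = (-19*4)*((⅓)*3) = -76*1 = -76)
X(y, j) = 173 - y
C + X(-85, -64) = -76 + (173 - 1*(-85)) = -76 + (173 + 85) = -76 + 258 = 182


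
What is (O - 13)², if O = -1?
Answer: 196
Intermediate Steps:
(O - 13)² = (-1 - 13)² = (-14)² = 196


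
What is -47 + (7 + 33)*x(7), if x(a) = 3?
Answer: 73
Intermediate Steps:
-47 + (7 + 33)*x(7) = -47 + (7 + 33)*3 = -47 + 40*3 = -47 + 120 = 73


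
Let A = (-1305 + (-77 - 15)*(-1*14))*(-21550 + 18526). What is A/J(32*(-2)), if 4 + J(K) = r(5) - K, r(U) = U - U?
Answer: 4284/5 ≈ 856.80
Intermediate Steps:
r(U) = 0
A = 51408 (A = (-1305 - 92*(-14))*(-3024) = (-1305 + 1288)*(-3024) = -17*(-3024) = 51408)
J(K) = -4 - K (J(K) = -4 + (0 - K) = -4 - K)
A/J(32*(-2)) = 51408/(-4 - 32*(-2)) = 51408/(-4 - 1*(-64)) = 51408/(-4 + 64) = 51408/60 = 51408*(1/60) = 4284/5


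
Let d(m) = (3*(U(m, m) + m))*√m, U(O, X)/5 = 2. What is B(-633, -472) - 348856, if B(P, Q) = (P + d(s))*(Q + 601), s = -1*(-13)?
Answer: -430513 + 8901*√13 ≈ -3.9842e+5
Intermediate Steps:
U(O, X) = 10 (U(O, X) = 5*2 = 10)
s = 13
d(m) = √m*(30 + 3*m) (d(m) = (3*(10 + m))*√m = (30 + 3*m)*√m = √m*(30 + 3*m))
B(P, Q) = (601 + Q)*(P + 69*√13) (B(P, Q) = (P + 3*√13*(10 + 13))*(Q + 601) = (P + 3*√13*23)*(601 + Q) = (P + 69*√13)*(601 + Q) = (601 + Q)*(P + 69*√13))
B(-633, -472) - 348856 = (601*(-633) + 41469*√13 - 633*(-472) + 69*(-472)*√13) - 348856 = (-380433 + 41469*√13 + 298776 - 32568*√13) - 348856 = (-81657 + 8901*√13) - 348856 = -430513 + 8901*√13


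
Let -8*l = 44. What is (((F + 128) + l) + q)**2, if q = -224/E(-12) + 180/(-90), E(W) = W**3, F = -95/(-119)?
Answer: 152215461904/10323369 ≈ 14745.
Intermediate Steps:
l = -11/2 (l = -1/8*44 = -11/2 ≈ -5.5000)
F = 95/119 (F = -95*(-1/119) = 95/119 ≈ 0.79832)
q = -101/54 (q = -224/((-12)**3) + 180/(-90) = -224/(-1728) + 180*(-1/90) = -224*(-1/1728) - 2 = 7/54 - 2 = -101/54 ≈ -1.8704)
(((F + 128) + l) + q)**2 = (((95/119 + 128) - 11/2) - 101/54)**2 = ((15327/119 - 11/2) - 101/54)**2 = (29345/238 - 101/54)**2 = (390148/3213)**2 = 152215461904/10323369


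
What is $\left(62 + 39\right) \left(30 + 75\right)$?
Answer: $10605$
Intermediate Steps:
$\left(62 + 39\right) \left(30 + 75\right) = 101 \cdot 105 = 10605$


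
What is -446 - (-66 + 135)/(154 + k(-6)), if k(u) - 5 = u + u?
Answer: -21877/49 ≈ -446.47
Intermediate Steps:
k(u) = 5 + 2*u (k(u) = 5 + (u + u) = 5 + 2*u)
-446 - (-66 + 135)/(154 + k(-6)) = -446 - (-66 + 135)/(154 + (5 + 2*(-6))) = -446 - 69/(154 + (5 - 12)) = -446 - 69/(154 - 7) = -446 - 69/147 = -446 - 1*23/49 = -446 - 23/49 = -21877/49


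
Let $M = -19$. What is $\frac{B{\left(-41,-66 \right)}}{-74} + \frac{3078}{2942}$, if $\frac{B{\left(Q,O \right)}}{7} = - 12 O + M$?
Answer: $- \frac{7845695}{108854} \approx -72.075$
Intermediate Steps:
$B{\left(Q,O \right)} = -133 - 84 O$ ($B{\left(Q,O \right)} = 7 \left(- 12 O - 19\right) = 7 \left(-19 - 12 O\right) = -133 - 84 O$)
$\frac{B{\left(-41,-66 \right)}}{-74} + \frac{3078}{2942} = \frac{-133 - -5544}{-74} + \frac{3078}{2942} = \left(-133 + 5544\right) \left(- \frac{1}{74}\right) + 3078 \cdot \frac{1}{2942} = 5411 \left(- \frac{1}{74}\right) + \frac{1539}{1471} = - \frac{5411}{74} + \frac{1539}{1471} = - \frac{7845695}{108854}$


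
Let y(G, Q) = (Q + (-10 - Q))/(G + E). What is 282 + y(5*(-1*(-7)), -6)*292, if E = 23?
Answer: 6718/29 ≈ 231.66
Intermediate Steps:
y(G, Q) = -10/(23 + G) (y(G, Q) = (Q + (-10 - Q))/(G + 23) = -10/(23 + G))
282 + y(5*(-1*(-7)), -6)*292 = 282 - 10/(23 + 5*(-1*(-7)))*292 = 282 - 10/(23 + 5*7)*292 = 282 - 10/(23 + 35)*292 = 282 - 10/58*292 = 282 - 10*1/58*292 = 282 - 5/29*292 = 282 - 1460/29 = 6718/29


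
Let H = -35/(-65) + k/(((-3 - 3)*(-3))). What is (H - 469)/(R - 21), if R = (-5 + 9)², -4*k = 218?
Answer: 220657/2340 ≈ 94.298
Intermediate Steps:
k = -109/2 (k = -¼*218 = -109/2 ≈ -54.500)
R = 16 (R = 4² = 16)
H = -1165/468 (H = -35/(-65) - 109*(-1/(3*(-3 - 3)))/2 = -35*(-1/65) - 109/(2*((-6*(-3)))) = 7/13 - 109/2/18 = 7/13 - 109/2*1/18 = 7/13 - 109/36 = -1165/468 ≈ -2.4893)
(H - 469)/(R - 21) = (-1165/468 - 469)/(16 - 21) = -220657/468/(-5) = -220657/468*(-⅕) = 220657/2340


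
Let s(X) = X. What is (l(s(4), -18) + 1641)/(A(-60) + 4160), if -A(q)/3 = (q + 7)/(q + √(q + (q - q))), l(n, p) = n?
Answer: 8343472900/21086382827 + 174370*I*√15/21086382827 ≈ 0.39568 + 3.2027e-5*I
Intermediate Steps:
A(q) = -3*(7 + q)/(q + √q) (A(q) = -3*(q + 7)/(q + √(q + (q - q))) = -3*(7 + q)/(q + √(q + 0)) = -3*(7 + q)/(q + √q))
(l(s(4), -18) + 1641)/(A(-60) + 4160) = (4 + 1641)/(3*(-7 - 1*(-60))/(-60 + √(-60)) + 4160) = 1645/(3*(-7 + 60)/(-60 + 2*I*√15) + 4160) = 1645/(3*53/(-60 + 2*I*√15) + 4160) = 1645/(159/(-60 + 2*I*√15) + 4160) = 1645/(4160 + 159/(-60 + 2*I*√15))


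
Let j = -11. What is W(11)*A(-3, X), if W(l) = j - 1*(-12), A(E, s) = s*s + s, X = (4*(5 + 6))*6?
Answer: 69960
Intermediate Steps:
X = 264 (X = (4*11)*6 = 44*6 = 264)
A(E, s) = s + s**2 (A(E, s) = s**2 + s = s + s**2)
W(l) = 1 (W(l) = -11 - 1*(-12) = -11 + 12 = 1)
W(11)*A(-3, X) = 1*(264*(1 + 264)) = 1*(264*265) = 1*69960 = 69960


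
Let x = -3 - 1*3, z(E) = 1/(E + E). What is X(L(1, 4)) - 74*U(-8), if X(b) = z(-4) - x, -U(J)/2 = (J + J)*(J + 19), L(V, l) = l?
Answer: -208337/8 ≈ -26042.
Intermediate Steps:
z(E) = 1/(2*E)
x = -6 (x = -3 - 3 = -6)
U(J) = -4*J*(19 + J) (U(J) = -2*(J + J)*(J + 19) = -2*2*J*(19 + J) = -4*J*(19 + J))
X(b) = 47/8 (X(b) = (½)/(-4) - 1*(-6) = (½)*(-¼) + 6 = -⅛ + 6 = 47/8)
X(L(1, 4)) - 74*U(-8) = 47/8 - (-296)*(-8)*(19 - 8) = 47/8 - (-296)*(-8)*11 = 47/8 - 74*352 = 47/8 - 26048 = -208337/8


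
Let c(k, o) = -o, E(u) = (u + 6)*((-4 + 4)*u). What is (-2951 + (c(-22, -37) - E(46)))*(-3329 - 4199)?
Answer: 21936592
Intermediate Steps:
E(u) = 0 (E(u) = (6 + u)*(0*u) = (6 + u)*0 = 0)
(-2951 + (c(-22, -37) - E(46)))*(-3329 - 4199) = (-2951 + (-1*(-37) - 1*0))*(-3329 - 4199) = (-2951 + (37 + 0))*(-7528) = (-2951 + 37)*(-7528) = -2914*(-7528) = 21936592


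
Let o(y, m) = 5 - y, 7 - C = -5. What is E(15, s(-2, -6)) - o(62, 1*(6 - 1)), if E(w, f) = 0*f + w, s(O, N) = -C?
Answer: 72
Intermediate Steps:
C = 12 (C = 7 - 1*(-5) = 7 + 5 = 12)
s(O, N) = -12 (s(O, N) = -1*12 = -12)
E(w, f) = w (E(w, f) = 0 + w = w)
E(15, s(-2, -6)) - o(62, 1*(6 - 1)) = 15 - (5 - 1*62) = 15 - (5 - 62) = 15 - 1*(-57) = 15 + 57 = 72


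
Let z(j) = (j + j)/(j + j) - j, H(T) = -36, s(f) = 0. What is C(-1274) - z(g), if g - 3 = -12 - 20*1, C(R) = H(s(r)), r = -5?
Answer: -66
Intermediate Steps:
C(R) = -36
g = -29 (g = 3 + (-12 - 20*1) = 3 + (-12 - 20) = 3 - 32 = -29)
z(j) = 1 - j (z(j) = (2*j)/((2*j)) - j = (2*j)*(1/(2*j)) - j = 1 - j)
C(-1274) - z(g) = -36 - (1 - 1*(-29)) = -36 - (1 + 29) = -36 - 1*30 = -36 - 30 = -66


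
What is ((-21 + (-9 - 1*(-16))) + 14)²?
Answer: 0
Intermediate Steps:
((-21 + (-9 - 1*(-16))) + 14)² = ((-21 + (-9 + 16)) + 14)² = ((-21 + 7) + 14)² = (-14 + 14)² = 0² = 0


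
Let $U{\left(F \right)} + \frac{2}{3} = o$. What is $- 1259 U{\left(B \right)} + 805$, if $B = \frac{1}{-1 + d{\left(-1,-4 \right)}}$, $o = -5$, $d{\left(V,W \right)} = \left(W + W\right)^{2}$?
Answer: $\frac{23818}{3} \approx 7939.3$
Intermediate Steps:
$d{\left(V,W \right)} = 4 W^{2}$ ($d{\left(V,W \right)} = \left(2 W\right)^{2} = 4 W^{2}$)
$B = \frac{1}{63}$ ($B = \frac{1}{-1 + 4 \left(-4\right)^{2}} = \frac{1}{-1 + 4 \cdot 16} = \frac{1}{-1 + 64} = \frac{1}{63} \approx 0.015873$)
$U{\left(F \right)} = - \frac{17}{3}$ ($U{\left(F \right)} = - \frac{2}{3} - 5 = - \frac{17}{3}$)
$- 1259 U{\left(B \right)} + 805 = \left(-1259\right) \left(- \frac{17}{3}\right) + 805 = \frac{21403}{3} + 805 = \frac{23818}{3}$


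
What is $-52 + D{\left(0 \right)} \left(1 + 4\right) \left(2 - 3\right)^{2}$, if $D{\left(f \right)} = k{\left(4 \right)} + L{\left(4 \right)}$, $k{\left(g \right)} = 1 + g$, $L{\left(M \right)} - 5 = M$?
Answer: $18$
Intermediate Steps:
$L{\left(M \right)} = 5 + M$
$D{\left(f \right)} = 14$ ($D{\left(f \right)} = \left(1 + 4\right) + \left(5 + 4\right) = 5 + 9 = 14$)
$-52 + D{\left(0 \right)} \left(1 + 4\right) \left(2 - 3\right)^{2} = -52 + 14 \left(1 + 4\right) \left(2 - 3\right)^{2} = -52 + 14 \cdot 5 \left(-1\right)^{2} = -52 + 70 \cdot 1 = -52 + 70 = 18$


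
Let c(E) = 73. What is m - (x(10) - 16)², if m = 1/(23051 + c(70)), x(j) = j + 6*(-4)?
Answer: -20811599/23124 ≈ -900.00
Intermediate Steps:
x(j) = -24 + j (x(j) = j - 24 = -24 + j)
m = 1/23124 (m = 1/(23051 + 73) = 1/23124 ≈ 4.3245e-5)
m - (x(10) - 16)² = 1/23124 - ((-24 + 10) - 16)² = 1/23124 - (-14 - 16)² = 1/23124 - 1*(-30)² = 1/23124 - 1*900 = 1/23124 - 900 = -20811599/23124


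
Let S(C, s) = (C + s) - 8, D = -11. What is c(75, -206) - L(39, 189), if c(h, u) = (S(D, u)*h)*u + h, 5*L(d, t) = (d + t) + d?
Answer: 17381358/5 ≈ 3.4763e+6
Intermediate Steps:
L(d, t) = t/5 + 2*d/5 (L(d, t) = ((d + t) + d)/5 = (t + 2*d)/5 = t/5 + 2*d/5)
S(C, s) = -8 + C + s
c(h, u) = h + h*u*(-19 + u) (c(h, u) = ((-8 - 11 + u)*h)*u + h = ((-19 + u)*h)*u + h = (h*(-19 + u))*u + h = h*u*(-19 + u) + h = h + h*u*(-19 + u))
c(75, -206) - L(39, 189) = 75*(1 - 206*(-19 - 206)) - ((⅕)*189 + (⅖)*39) = 75*(1 - 206*(-225)) - (189/5 + 78/5) = 75*(1 + 46350) - 1*267/5 = 75*46351 - 267/5 = 3476325 - 267/5 = 17381358/5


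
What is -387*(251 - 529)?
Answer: 107586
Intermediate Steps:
-387*(251 - 529) = -387*(-278) = 107586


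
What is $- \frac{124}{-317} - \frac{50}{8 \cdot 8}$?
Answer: $- \frac{3957}{10144} \approx -0.39008$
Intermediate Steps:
$- \frac{124}{-317} - \frac{50}{8 \cdot 8} = \left(-124\right) \left(- \frac{1}{317}\right) - \frac{50}{64} = \frac{124}{317} - \frac{25}{32} = - \frac{3957}{10144}$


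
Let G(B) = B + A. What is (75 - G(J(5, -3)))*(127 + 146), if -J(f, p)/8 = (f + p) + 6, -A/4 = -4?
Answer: 33579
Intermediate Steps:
A = 16 (A = -4*(-4) = 16)
J(f, p) = -48 - 8*f - 8*p (J(f, p) = -8*((f + p) + 6) = -8*(6 + f + p) = -48 - 8*f - 8*p)
G(B) = 16 + B (G(B) = B + 16 = 16 + B)
(75 - G(J(5, -3)))*(127 + 146) = (75 - (16 + (-48 - 8*5 - 8*(-3))))*(127 + 146) = (75 - (16 + (-48 - 40 + 24)))*273 = (75 - (16 - 64))*273 = (75 - 1*(-48))*273 = (75 + 48)*273 = 123*273 = 33579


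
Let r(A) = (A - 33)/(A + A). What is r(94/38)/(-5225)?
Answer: 58/49115 ≈ 0.0011809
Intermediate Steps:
r(A) = (-33 + A)/(2*A) (r(A) = (-33 + A)/((2*A)) = (-33 + A)*(1/(2*A)) = (-33 + A)/(2*A))
r(94/38)/(-5225) = ((-33 + 94/38)/(2*((94/38))))/(-5225) = ((-33 + 94*(1/38))/(2*((94*(1/38)))))*(-1/5225) = ((-33 + 47/19)/(2*(47/19)))*(-1/5225) = ((½)*(19/47)*(-580/19))*(-1/5225) = -290/47*(-1/5225) = 58/49115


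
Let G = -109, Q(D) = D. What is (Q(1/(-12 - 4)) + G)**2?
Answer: 3045025/256 ≈ 11895.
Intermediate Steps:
(Q(1/(-12 - 4)) + G)**2 = (1/(-12 - 4) - 109)**2 = (1/(-16) - 109)**2 = (-1/16 - 109)**2 = (-1745/16)**2 = 3045025/256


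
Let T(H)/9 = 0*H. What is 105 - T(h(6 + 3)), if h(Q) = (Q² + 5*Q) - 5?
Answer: 105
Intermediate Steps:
h(Q) = -5 + Q² + 5*Q
T(H) = 0 (T(H) = 9*(0*H) = 9*0 = 0)
105 - T(h(6 + 3)) = 105 - 1*0 = 105 + 0 = 105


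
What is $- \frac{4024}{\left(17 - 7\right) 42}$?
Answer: $- \frac{1006}{105} \approx -9.5809$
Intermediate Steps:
$- \frac{4024}{\left(17 - 7\right) 42} = - \frac{4024}{10 \cdot 42} = - \frac{4024}{420} = \left(-4024\right) \frac{1}{420} = - \frac{1006}{105}$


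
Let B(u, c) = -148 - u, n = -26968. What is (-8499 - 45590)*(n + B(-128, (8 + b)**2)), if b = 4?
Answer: 1459753932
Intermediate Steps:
(-8499 - 45590)*(n + B(-128, (8 + b)**2)) = (-8499 - 45590)*(-26968 + (-148 - 1*(-128))) = -54089*(-26968 + (-148 + 128)) = -54089*(-26968 - 20) = -54089*(-26988) = 1459753932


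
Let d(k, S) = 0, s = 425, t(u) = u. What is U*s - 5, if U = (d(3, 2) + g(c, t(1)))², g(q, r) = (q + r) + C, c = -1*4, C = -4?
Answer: 20820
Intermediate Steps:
c = -4
g(q, r) = -4 + q + r (g(q, r) = (q + r) - 4 = -4 + q + r)
U = 49 (U = (0 + (-4 - 4 + 1))² = (0 - 7)² = (-7)² = 49)
U*s - 5 = 49*425 - 5 = 20825 - 5 = 20820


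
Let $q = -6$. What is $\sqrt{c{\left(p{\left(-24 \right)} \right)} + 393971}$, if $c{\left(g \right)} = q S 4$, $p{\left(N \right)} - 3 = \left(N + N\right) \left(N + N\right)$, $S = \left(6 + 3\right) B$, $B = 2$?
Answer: $\sqrt{393539} \approx 627.33$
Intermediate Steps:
$S = 18$ ($S = \left(6 + 3\right) 2 = 9 \cdot 2 = 18$)
$p{\left(N \right)} = 3 + 4 N^{2}$ ($p{\left(N \right)} = 3 + \left(N + N\right) \left(N + N\right) = 3 + 2 N 2 N = 3 + 4 N^{2}$)
$c{\left(g \right)} = -432$ ($c{\left(g \right)} = \left(-6\right) 18 \cdot 4 = \left(-108\right) 4 = -432$)
$\sqrt{c{\left(p{\left(-24 \right)} \right)} + 393971} = \sqrt{-432 + 393971} = \sqrt{393539}$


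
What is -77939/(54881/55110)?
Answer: -4295218290/54881 ≈ -78264.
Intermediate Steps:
-77939/(54881/55110) = -77939/(54881*(1/55110)) = -77939/54881/55110 = -77939*55110/54881 = -4295218290/54881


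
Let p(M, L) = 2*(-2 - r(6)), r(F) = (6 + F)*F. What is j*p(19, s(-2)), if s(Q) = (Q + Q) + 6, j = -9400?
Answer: 1391200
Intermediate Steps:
r(F) = F*(6 + F)
s(Q) = 6 + 2*Q (s(Q) = 2*Q + 6 = 6 + 2*Q)
p(M, L) = -148 (p(M, L) = 2*(-2 - 6*(6 + 6)) = 2*(-2 - 6*12) = 2*(-2 - 1*72) = 2*(-2 - 72) = 2*(-74) = -148)
j*p(19, s(-2)) = -9400*(-148) = 1391200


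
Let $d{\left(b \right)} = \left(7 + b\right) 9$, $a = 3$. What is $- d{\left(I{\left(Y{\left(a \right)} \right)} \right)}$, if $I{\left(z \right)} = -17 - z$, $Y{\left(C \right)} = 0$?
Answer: $90$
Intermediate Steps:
$d{\left(b \right)} = 63 + 9 b$
$- d{\left(I{\left(Y{\left(a \right)} \right)} \right)} = - (63 + 9 \left(-17 - 0\right)) = - (63 + 9 \left(-17 + 0\right)) = - (63 + 9 \left(-17\right)) = - (63 - 153) = \left(-1\right) \left(-90\right) = 90$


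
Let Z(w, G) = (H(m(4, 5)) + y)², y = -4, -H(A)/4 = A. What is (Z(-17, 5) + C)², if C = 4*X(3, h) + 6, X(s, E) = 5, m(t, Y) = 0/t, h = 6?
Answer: 1764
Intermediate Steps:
m(t, Y) = 0
H(A) = -4*A
C = 26 (C = 4*5 + 6 = 20 + 6 = 26)
Z(w, G) = 16 (Z(w, G) = (-4*0 - 4)² = (0 - 4)² = (-4)² = 16)
(Z(-17, 5) + C)² = (16 + 26)² = 42² = 1764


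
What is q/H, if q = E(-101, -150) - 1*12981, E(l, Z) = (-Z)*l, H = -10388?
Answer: 28131/10388 ≈ 2.7080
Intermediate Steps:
E(l, Z) = -Z*l
q = -28131 (q = -1*(-150)*(-101) - 1*12981 = -15150 - 12981 = -28131)
q/H = -28131/(-10388) = -28131*(-1/10388) = 28131/10388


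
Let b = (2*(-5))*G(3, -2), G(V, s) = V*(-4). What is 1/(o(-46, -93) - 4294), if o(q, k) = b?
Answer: -1/4174 ≈ -0.00023958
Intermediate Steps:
G(V, s) = -4*V
b = 120 (b = (2*(-5))*(-4*3) = -10*(-12) = 120)
o(q, k) = 120
1/(o(-46, -93) - 4294) = 1/(120 - 4294) = 1/(-4174) = -1/4174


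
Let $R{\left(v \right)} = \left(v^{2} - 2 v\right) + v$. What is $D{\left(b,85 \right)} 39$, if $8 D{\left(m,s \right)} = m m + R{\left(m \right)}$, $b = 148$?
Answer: $\frac{425685}{2} \approx 2.1284 \cdot 10^{5}$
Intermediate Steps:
$R{\left(v \right)} = v^{2} - v$
$D{\left(m,s \right)} = \frac{m^{2}}{8} + \frac{m \left(-1 + m\right)}{8}$ ($D{\left(m,s \right)} = \frac{m m + m \left(-1 + m\right)}{8} = \frac{m^{2} + m \left(-1 + m\right)}{8} = \frac{m^{2}}{8} + \frac{m \left(-1 + m\right)}{8}$)
$D{\left(b,85 \right)} 39 = \frac{1}{8} \cdot 148 \left(-1 + 2 \cdot 148\right) 39 = \frac{1}{8} \cdot 148 \left(-1 + 296\right) 39 = \frac{1}{8} \cdot 148 \cdot 295 \cdot 39 = \frac{10915}{2} \cdot 39 = \frac{425685}{2}$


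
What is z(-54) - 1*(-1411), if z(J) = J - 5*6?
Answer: 1327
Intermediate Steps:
z(J) = -30 + J (z(J) = J - 30 = -30 + J)
z(-54) - 1*(-1411) = (-30 - 54) - 1*(-1411) = -84 + 1411 = 1327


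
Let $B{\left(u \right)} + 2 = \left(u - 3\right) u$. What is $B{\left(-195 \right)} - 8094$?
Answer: $30514$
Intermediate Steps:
$B{\left(u \right)} = -2 + u \left(-3 + u\right)$ ($B{\left(u \right)} = -2 + \left(u - 3\right) u = -2 + \left(-3 + u\right) u = -2 + u \left(-3 + u\right)$)
$B{\left(-195 \right)} - 8094 = \left(-2 + \left(-195\right)^{2} - -585\right) - 8094 = \left(-2 + 38025 + 585\right) - 8094 = 38608 - 8094 = 30514$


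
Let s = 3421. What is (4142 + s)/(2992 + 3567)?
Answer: 7563/6559 ≈ 1.1531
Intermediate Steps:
(4142 + s)/(2992 + 3567) = (4142 + 3421)/(2992 + 3567) = 7563/6559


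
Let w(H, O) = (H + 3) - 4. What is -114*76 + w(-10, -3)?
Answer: -8675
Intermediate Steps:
w(H, O) = -1 + H (w(H, O) = (3 + H) - 4 = -1 + H)
-114*76 + w(-10, -3) = -114*76 + (-1 - 10) = -8664 - 11 = -8675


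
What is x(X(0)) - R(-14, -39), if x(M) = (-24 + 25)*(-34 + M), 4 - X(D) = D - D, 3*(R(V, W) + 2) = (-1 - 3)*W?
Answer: -80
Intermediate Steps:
R(V, W) = -2 - 4*W/3 (R(V, W) = -2 + ((-1 - 3)*W)/3 = -2 + (-4*W)/3 = -2 - 4*W/3)
X(D) = 4 (X(D) = 4 - (D - D) = 4 - 1*0 = 4 + 0 = 4)
x(M) = -34 + M (x(M) = 1*(-34 + M) = -34 + M)
x(X(0)) - R(-14, -39) = (-34 + 4) - (-2 - 4/3*(-39)) = -30 - (-2 + 52) = -30 - 1*50 = -30 - 50 = -80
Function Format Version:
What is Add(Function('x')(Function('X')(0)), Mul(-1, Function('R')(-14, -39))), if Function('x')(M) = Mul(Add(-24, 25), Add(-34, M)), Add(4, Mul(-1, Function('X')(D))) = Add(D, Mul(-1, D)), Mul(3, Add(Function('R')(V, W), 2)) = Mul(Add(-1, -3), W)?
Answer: -80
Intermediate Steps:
Function('R')(V, W) = Add(-2, Mul(Rational(-4, 3), W)) (Function('R')(V, W) = Add(-2, Mul(Rational(1, 3), Mul(Add(-1, -3), W))) = Add(-2, Mul(Rational(1, 3), Mul(-4, W))) = Add(-2, Mul(Rational(-4, 3), W)))
Function('X')(D) = 4 (Function('X')(D) = Add(4, Mul(-1, Add(D, Mul(-1, D)))) = Add(4, Mul(-1, 0)) = Add(4, 0) = 4)
Function('x')(M) = Add(-34, M) (Function('x')(M) = Mul(1, Add(-34, M)) = Add(-34, M))
Add(Function('x')(Function('X')(0)), Mul(-1, Function('R')(-14, -39))) = Add(Add(-34, 4), Mul(-1, Add(-2, Mul(Rational(-4, 3), -39)))) = Add(-30, Mul(-1, Add(-2, 52))) = Add(-30, Mul(-1, 50)) = Add(-30, -50) = -80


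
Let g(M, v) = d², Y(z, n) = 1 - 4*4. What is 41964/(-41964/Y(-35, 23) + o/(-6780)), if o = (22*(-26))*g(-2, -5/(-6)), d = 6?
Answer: 91191/6086 ≈ 14.984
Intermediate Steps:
Y(z, n) = -15 (Y(z, n) = 1 - 16 = -15)
g(M, v) = 36 (g(M, v) = 6² = 36)
o = -20592 (o = (22*(-26))*36 = -572*36 = -20592)
41964/(-41964/Y(-35, 23) + o/(-6780)) = 41964/(-41964/(-15) - 20592/(-6780)) = 41964/(-41964*(-1/15) - 20592*(-1/6780)) = 41964/(13988/5 + 1716/565) = 41964/(316472/113) = 41964*(113/316472) = 91191/6086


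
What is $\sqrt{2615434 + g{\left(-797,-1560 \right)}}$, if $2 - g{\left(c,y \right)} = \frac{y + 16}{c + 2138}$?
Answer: $\frac{2 \sqrt{130646970445}}{447} \approx 1617.2$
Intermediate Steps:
$g{\left(c,y \right)} = 2 - \frac{16 + y}{2138 + c}$ ($g{\left(c,y \right)} = 2 - \frac{y + 16}{c + 2138} = 2 - \frac{16 + y}{2138 + c}$)
$\sqrt{2615434 + g{\left(-797,-1560 \right)}} = \sqrt{2615434 + \frac{4260 - -1560 + 2 \left(-797\right)}{2138 - 797}} = \sqrt{2615434 + \frac{4260 + 1560 - 1594}{1341}} = \sqrt{2615434 + \frac{1}{1341} \cdot 4226} = \sqrt{2615434 + \frac{4226}{1341}} = \sqrt{\frac{3507301220}{1341}} = \frac{2 \sqrt{130646970445}}{447}$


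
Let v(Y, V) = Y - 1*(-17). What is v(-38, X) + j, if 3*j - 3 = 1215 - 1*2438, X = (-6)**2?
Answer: -1283/3 ≈ -427.67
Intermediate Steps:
X = 36
j = -1220/3 (j = 1 + (1215 - 1*2438)/3 = 1 + (1215 - 2438)/3 = 1 + (1/3)*(-1223) = 1 - 1223/3 = -1220/3 ≈ -406.67)
v(Y, V) = 17 + Y (v(Y, V) = Y + 17 = 17 + Y)
v(-38, X) + j = (17 - 38) - 1220/3 = -21 - 1220/3 = -1283/3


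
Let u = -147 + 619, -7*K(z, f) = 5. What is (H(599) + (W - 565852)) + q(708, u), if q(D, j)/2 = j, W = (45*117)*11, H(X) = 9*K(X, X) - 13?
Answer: -3549087/7 ≈ -5.0701e+5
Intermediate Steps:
K(z, f) = -5/7 (K(z, f) = -1/7*5 = -5/7)
H(X) = -136/7 (H(X) = 9*(-5/7) - 13 = -45/7 - 13 = -136/7)
u = 472
W = 57915 (W = 5265*11 = 57915)
q(D, j) = 2*j
(H(599) + (W - 565852)) + q(708, u) = (-136/7 + (57915 - 565852)) + 2*472 = (-136/7 - 507937) + 944 = -3555695/7 + 944 = -3549087/7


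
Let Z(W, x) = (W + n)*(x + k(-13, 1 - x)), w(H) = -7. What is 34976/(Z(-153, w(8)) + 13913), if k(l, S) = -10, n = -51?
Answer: 34976/17381 ≈ 2.0123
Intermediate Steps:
Z(W, x) = (-51 + W)*(-10 + x) (Z(W, x) = (W - 51)*(x - 10) = (-51 + W)*(-10 + x))
34976/(Z(-153, w(8)) + 13913) = 34976/((510 - 51*(-7) - 10*(-153) - 153*(-7)) + 13913) = 34976/((510 + 357 + 1530 + 1071) + 13913) = 34976/(3468 + 13913) = 34976/17381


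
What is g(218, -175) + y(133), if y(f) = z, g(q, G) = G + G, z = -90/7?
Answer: -2540/7 ≈ -362.86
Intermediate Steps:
z = -90/7 (z = -90*⅐ = -90/7 ≈ -12.857)
g(q, G) = 2*G
y(f) = -90/7
g(218, -175) + y(133) = 2*(-175) - 90/7 = -350 - 90/7 = -2540/7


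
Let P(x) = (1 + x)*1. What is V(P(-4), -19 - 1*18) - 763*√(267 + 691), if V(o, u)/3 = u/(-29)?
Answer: 111/29 - 763*√958 ≈ -23612.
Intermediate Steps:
P(x) = 1 + x
V(o, u) = -3*u/29 (V(o, u) = 3*(u/(-29)) = 3*(u*(-1/29)) = 3*(-u/29) = -3*u/29)
V(P(-4), -19 - 1*18) - 763*√(267 + 691) = -3*(-19 - 1*18)/29 - 763*√(267 + 691) = -3*(-19 - 18)/29 - 763*√958 = -3/29*(-37) - 763*√958 = 111/29 - 763*√958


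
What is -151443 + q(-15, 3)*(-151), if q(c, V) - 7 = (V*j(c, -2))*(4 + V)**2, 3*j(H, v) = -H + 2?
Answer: -278283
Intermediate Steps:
j(H, v) = 2/3 - H/3 (j(H, v) = (-H + 2)/3 = (2 - H)/3 = 2/3 - H/3)
q(c, V) = 7 + V*(4 + V)**2*(2/3 - c/3) (q(c, V) = 7 + (V*(2/3 - c/3))*(4 + V)**2 = 7 + V*(4 + V)**2*(2/3 - c/3))
-151443 + q(-15, 3)*(-151) = -151443 + (7 - 1/3*3*(4 + 3)**2*(-2 - 15))*(-151) = -151443 + (7 - 1/3*3*7**2*(-17))*(-151) = -151443 + (7 - 1/3*3*49*(-17))*(-151) = -151443 + (7 + 833)*(-151) = -151443 + 840*(-151) = -151443 - 126840 = -278283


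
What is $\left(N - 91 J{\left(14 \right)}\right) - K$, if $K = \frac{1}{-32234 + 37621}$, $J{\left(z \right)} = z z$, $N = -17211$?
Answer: $- \frac{188798190}{5387} \approx -35047.0$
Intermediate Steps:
$J{\left(z \right)} = z^{2}$
$K = \frac{1}{5387} \approx 0.00018563$
$\left(N - 91 J{\left(14 \right)}\right) - K = \left(-17211 - 91 \cdot 14^{2}\right) - \frac{1}{5387} = \left(-17211 - 91 \cdot 196\right) - \frac{1}{5387} = \left(-17211 - 17836\right) - \frac{1}{5387} = -35047 - \frac{1}{5387} = - \frac{188798190}{5387}$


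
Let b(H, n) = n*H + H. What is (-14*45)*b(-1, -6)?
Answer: -3150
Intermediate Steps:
b(H, n) = H + H*n (b(H, n) = H*n + H = H + H*n)
(-14*45)*b(-1, -6) = (-14*45)*(-(1 - 6)) = -(-630)*(-5) = -630*5 = -3150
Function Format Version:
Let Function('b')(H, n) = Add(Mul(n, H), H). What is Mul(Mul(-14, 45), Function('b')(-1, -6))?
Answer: -3150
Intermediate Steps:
Function('b')(H, n) = Add(H, Mul(H, n)) (Function('b')(H, n) = Add(Mul(H, n), H) = Add(H, Mul(H, n)))
Mul(Mul(-14, 45), Function('b')(-1, -6)) = Mul(Mul(-14, 45), Mul(-1, Add(1, -6))) = Mul(-630, Mul(-1, -5)) = Mul(-630, 5) = -3150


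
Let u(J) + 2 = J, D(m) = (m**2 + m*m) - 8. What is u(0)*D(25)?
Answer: -2484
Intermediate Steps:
D(m) = -8 + 2*m**2 (D(m) = (m**2 + m**2) - 8 = 2*m**2 - 8 = -8 + 2*m**2)
u(J) = -2 + J
u(0)*D(25) = (-2 + 0)*(-8 + 2*25**2) = -2*(-8 + 2*625) = -2*(-8 + 1250) = -2*1242 = -2484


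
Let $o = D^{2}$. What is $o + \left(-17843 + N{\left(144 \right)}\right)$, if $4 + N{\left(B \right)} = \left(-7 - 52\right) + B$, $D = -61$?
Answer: $-14041$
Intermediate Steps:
$N{\left(B \right)} = -63 + B$ ($N{\left(B \right)} = -4 + \left(\left(-7 - 52\right) + B\right) = -4 + \left(-59 + B\right) = -63 + B$)
$o = 3721$ ($o = \left(-61\right)^{2} = 3721$)
$o + \left(-17843 + N{\left(144 \right)}\right) = 3721 + \left(-17843 + \left(-63 + 144\right)\right) = 3721 + \left(-17843 + 81\right) = 3721 - 17762 = -14041$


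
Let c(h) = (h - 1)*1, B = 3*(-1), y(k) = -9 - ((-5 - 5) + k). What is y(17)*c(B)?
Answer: 64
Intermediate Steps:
y(k) = 1 - k (y(k) = -9 - (-10 + k) = -9 + (10 - k) = 1 - k)
B = -3
c(h) = -1 + h (c(h) = (-1 + h)*1 = -1 + h)
y(17)*c(B) = (1 - 1*17)*(-1 - 3) = (1 - 17)*(-4) = -16*(-4) = 64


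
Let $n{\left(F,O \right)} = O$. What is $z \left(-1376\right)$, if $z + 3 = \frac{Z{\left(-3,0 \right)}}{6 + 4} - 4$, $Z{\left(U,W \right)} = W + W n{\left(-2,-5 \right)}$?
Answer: $9632$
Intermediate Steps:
$Z{\left(U,W \right)} = - 4 W$ ($Z{\left(U,W \right)} = W + W \left(-5\right) = W - 5 W = - 4 W$)
$z = -7$ ($z = -3 - \left(4 - \frac{\left(-4\right) 0}{6 + 4}\right) = -3 - \left(4 + \frac{0}{10}\right) = -3 + \left(0 \cdot \frac{1}{10} - 4\right) = -3 + \left(0 - 4\right) = -3 - 4 = -7$)
$z \left(-1376\right) = \left(-7\right) \left(-1376\right) = 9632$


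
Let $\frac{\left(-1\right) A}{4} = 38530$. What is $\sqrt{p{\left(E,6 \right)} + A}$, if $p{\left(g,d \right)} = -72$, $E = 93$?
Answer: $4 i \sqrt{9637} \approx 392.67 i$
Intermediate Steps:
$A = -154120$ ($A = \left(-4\right) 38530 = -154120$)
$\sqrt{p{\left(E,6 \right)} + A} = \sqrt{-72 - 154120} = \sqrt{-154192} = 4 i \sqrt{9637}$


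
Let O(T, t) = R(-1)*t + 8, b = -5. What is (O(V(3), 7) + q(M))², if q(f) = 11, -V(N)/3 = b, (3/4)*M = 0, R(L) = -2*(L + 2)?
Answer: 25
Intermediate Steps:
R(L) = -4 - 2*L (R(L) = -2*(2 + L) = -4 - 2*L)
M = 0 (M = (4/3)*0 = 0)
V(N) = 15 (V(N) = -3*(-5) = 15)
O(T, t) = 8 - 2*t (O(T, t) = (-4 - 2*(-1))*t + 8 = (-4 + 2)*t + 8 = -2*t + 8 = 8 - 2*t)
(O(V(3), 7) + q(M))² = ((8 - 2*7) + 11)² = ((8 - 14) + 11)² = (-6 + 11)² = 5² = 25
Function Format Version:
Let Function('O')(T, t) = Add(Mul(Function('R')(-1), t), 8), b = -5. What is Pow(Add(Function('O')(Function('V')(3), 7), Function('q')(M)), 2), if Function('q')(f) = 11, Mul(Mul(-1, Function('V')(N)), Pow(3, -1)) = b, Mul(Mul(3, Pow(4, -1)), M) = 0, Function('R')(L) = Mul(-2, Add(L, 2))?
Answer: 25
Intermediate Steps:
Function('R')(L) = Add(-4, Mul(-2, L)) (Function('R')(L) = Mul(-2, Add(2, L)) = Add(-4, Mul(-2, L)))
M = 0 (M = Mul(Rational(4, 3), 0) = 0)
Function('V')(N) = 15 (Function('V')(N) = Mul(-3, -5) = 15)
Function('O')(T, t) = Add(8, Mul(-2, t)) (Function('O')(T, t) = Add(Mul(Add(-4, Mul(-2, -1)), t), 8) = Add(Mul(Add(-4, 2), t), 8) = Add(Mul(-2, t), 8) = Add(8, Mul(-2, t)))
Pow(Add(Function('O')(Function('V')(3), 7), Function('q')(M)), 2) = Pow(Add(Add(8, Mul(-2, 7)), 11), 2) = Pow(Add(Add(8, -14), 11), 2) = Pow(Add(-6, 11), 2) = Pow(5, 2) = 25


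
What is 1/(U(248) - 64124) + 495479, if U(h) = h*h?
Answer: 1298154979/2620 ≈ 4.9548e+5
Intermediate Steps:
U(h) = h**2
1/(U(248) - 64124) + 495479 = 1/(248**2 - 64124) + 495479 = 1/(61504 - 64124) + 495479 = 1/(-2620) + 495479 = -1/2620 + 495479 = 1298154979/2620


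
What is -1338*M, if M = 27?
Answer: -36126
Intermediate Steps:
-1338*M = -1338*27 = -36126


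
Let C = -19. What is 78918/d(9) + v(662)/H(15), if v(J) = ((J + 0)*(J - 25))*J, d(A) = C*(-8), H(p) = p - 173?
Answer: -10605017003/6004 ≈ -1.7663e+6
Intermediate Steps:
H(p) = -173 + p
d(A) = 152 (d(A) = -19*(-8) = 152)
v(J) = J²*(-25 + J) (v(J) = (J*(-25 + J))*J = J²*(-25 + J))
78918/d(9) + v(662)/H(15) = 78918/152 + (662²*(-25 + 662))/(-173 + 15) = 78918*(1/152) + (438244*637)/(-158) = 39459/76 + 279161428*(-1/158) = 39459/76 - 139580714/79 = -10605017003/6004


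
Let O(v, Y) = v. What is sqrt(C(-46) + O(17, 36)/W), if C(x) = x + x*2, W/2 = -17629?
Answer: I*sqrt(593605762)/2074 ≈ 11.747*I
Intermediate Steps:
W = -35258 (W = 2*(-17629) = -35258)
C(x) = 3*x (C(x) = x + 2*x = 3*x)
sqrt(C(-46) + O(17, 36)/W) = sqrt(3*(-46) + 17/(-35258)) = sqrt(-138 + 17*(-1/35258)) = sqrt(-138 - 1/2074) = sqrt(-286213/2074) = I*sqrt(593605762)/2074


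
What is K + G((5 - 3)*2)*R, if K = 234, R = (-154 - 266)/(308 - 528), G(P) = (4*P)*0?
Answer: 234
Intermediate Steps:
G(P) = 0
R = 21/11 (R = -420/(-220) = -420*(-1/220) = 21/11 ≈ 1.9091)
K + G((5 - 3)*2)*R = 234 + 0*(21/11) = 234 + 0 = 234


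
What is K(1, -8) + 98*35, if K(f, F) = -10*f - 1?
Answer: 3419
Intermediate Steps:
K(f, F) = -1 - 10*f
K(1, -8) + 98*35 = (-1 - 10*1) + 98*35 = (-1 - 10) + 3430 = -11 + 3430 = 3419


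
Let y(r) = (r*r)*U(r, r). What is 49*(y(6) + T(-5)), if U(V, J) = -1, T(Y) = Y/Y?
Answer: -1715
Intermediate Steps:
T(Y) = 1
y(r) = -r**2 (y(r) = (r*r)*(-1) = r**2*(-1) = -r**2)
49*(y(6) + T(-5)) = 49*(-1*6**2 + 1) = 49*(-1*36 + 1) = 49*(-36 + 1) = 49*(-35) = -1715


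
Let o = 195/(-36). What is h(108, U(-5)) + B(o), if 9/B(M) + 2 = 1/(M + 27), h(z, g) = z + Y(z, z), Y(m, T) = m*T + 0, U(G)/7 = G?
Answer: 5954301/506 ≈ 11767.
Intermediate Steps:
U(G) = 7*G
Y(m, T) = T*m (Y(m, T) = T*m + 0 = T*m)
h(z, g) = z + z**2 (h(z, g) = z + z*z = z + z**2)
o = -65/12 (o = 195*(-1/36) = -65/12 ≈ -5.4167)
B(M) = 9/(-2 + 1/(27 + M)) (B(M) = 9/(-2 + 1/(M + 27)) = 9/(-2 + 1/(27 + M)))
h(108, U(-5)) + B(o) = 108*(1 + 108) + 9*(-27 - 1*(-65/12))/(53 + 2*(-65/12)) = 108*109 + 9*(-27 + 65/12)/(53 - 65/6) = 11772 + 9*(-259/12)/(253/6) = 11772 + 9*(6/253)*(-259/12) = 11772 - 2331/506 = 5954301/506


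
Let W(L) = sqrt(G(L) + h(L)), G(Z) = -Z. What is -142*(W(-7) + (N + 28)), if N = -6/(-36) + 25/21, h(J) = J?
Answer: -29181/7 ≈ -4168.7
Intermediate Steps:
N = 19/14 (N = -6*(-1/36) + 25*(1/21) = 1/6 + 25/21 = 19/14 ≈ 1.3571)
W(L) = 0 (W(L) = sqrt(-L + L) = sqrt(0) = 0)
-142*(W(-7) + (N + 28)) = -142*(0 + (19/14 + 28)) = -142*(0 + 411/14) = -142*411/14 = -29181/7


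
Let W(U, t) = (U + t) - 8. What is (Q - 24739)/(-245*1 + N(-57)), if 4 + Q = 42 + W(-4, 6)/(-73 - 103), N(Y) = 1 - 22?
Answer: 2173685/23408 ≈ 92.861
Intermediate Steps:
N(Y) = -21
W(U, t) = -8 + U + t
Q = 3347/88 (Q = -4 + (42 + (-8 - 4 + 6)/(-73 - 103)) = -4 + (42 - 6/(-176)) = -4 + (42 - 6*(-1/176)) = -4 + (42 + 3/88) = -4 + 3699/88 = 3347/88 ≈ 38.034)
(Q - 24739)/(-245*1 + N(-57)) = (3347/88 - 24739)/(-245*1 - 21) = -2173685/(88*(-245 - 21)) = -2173685/88/(-266) = -2173685/88*(-1/266) = 2173685/23408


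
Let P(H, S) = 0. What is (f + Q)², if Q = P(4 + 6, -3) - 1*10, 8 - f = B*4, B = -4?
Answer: 196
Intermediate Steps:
f = 24 (f = 8 - (-4)*4 = 8 - 1*(-16) = 8 + 16 = 24)
Q = -10 (Q = 0 - 1*10 = 0 - 10 = -10)
(f + Q)² = (24 - 10)² = 14² = 196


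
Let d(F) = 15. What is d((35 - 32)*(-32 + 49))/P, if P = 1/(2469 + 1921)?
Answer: 65850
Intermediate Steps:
P = 1/4390 ≈ 0.00022779
d((35 - 32)*(-32 + 49))/P = 15/(1/4390) = 15*4390 = 65850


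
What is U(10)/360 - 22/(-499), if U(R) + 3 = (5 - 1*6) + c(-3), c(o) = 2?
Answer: 3461/89820 ≈ 0.038533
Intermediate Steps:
U(R) = -2 (U(R) = -3 + ((5 - 1*6) + 2) = -3 + ((5 - 6) + 2) = -3 + (-1 + 2) = -3 + 1 = -2)
U(10)/360 - 22/(-499) = -2/360 - 22/(-499) = -2*1/360 - 22*(-1/499) = -1/180 + 22/499 = 3461/89820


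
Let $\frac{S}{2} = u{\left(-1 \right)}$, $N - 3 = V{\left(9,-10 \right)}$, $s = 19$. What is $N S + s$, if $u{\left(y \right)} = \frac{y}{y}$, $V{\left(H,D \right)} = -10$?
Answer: $5$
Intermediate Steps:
$N = -7$ ($N = 3 - 10 = -7$)
$u{\left(y \right)} = 1$
$S = 2$ ($S = 2 \cdot 1 = 2$)
$N S + s = \left(-7\right) 2 + 19 = -14 + 19 = 5$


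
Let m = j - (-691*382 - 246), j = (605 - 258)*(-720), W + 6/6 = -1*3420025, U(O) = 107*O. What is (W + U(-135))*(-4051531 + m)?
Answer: 13865519245773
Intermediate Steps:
W = -3420026 (W = -1 - 1*3420025 = -1 - 3420025 = -3420026)
j = -249840 (j = 347*(-720) = -249840)
m = 14368 (m = -249840 - (-691*382 - 246) = -249840 - (-263962 - 246) = -249840 - 1*(-264208) = -249840 + 264208 = 14368)
(W + U(-135))*(-4051531 + m) = (-3420026 + 107*(-135))*(-4051531 + 14368) = (-3420026 - 14445)*(-4037163) = -3434471*(-4037163) = 13865519245773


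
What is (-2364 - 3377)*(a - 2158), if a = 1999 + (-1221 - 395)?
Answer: 10190275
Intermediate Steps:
a = 383 (a = 1999 - 1616 = 383)
(-2364 - 3377)*(a - 2158) = (-2364 - 3377)*(383 - 2158) = -5741*(-1775) = 10190275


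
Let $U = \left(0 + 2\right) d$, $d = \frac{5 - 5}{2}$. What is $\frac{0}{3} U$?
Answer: $0$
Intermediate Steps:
$d = 0$ ($d = \frac{1}{2} \cdot 0 = 0$)
$U = 0$ ($U = \left(0 + 2\right) 0 = 2 \cdot 0 = 0$)
$\frac{0}{3} U = \frac{0}{3} \cdot 0 = 0 \cdot \frac{1}{3} \cdot 0 = 0 \cdot 0 = 0$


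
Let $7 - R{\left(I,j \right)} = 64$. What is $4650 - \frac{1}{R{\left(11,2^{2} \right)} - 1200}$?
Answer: $\frac{5845051}{1257} \approx 4650.0$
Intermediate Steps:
$R{\left(I,j \right)} = -57$ ($R{\left(I,j \right)} = 7 - 64 = -57$)
$4650 - \frac{1}{R{\left(11,2^{2} \right)} - 1200} = 4650 - \frac{1}{-57 - 1200} = 4650 - \frac{1}{-1257} = 4650 - - \frac{1}{1257} = 4650 + \frac{1}{1257} = \frac{5845051}{1257}$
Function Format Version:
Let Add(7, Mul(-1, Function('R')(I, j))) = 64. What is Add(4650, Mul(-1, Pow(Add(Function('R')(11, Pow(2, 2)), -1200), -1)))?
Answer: Rational(5845051, 1257) ≈ 4650.0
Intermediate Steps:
Function('R')(I, j) = -57 (Function('R')(I, j) = Add(7, Mul(-1, 64)) = Add(7, -64) = -57)
Add(4650, Mul(-1, Pow(Add(Function('R')(11, Pow(2, 2)), -1200), -1))) = Add(4650, Mul(-1, Pow(Add(-57, -1200), -1))) = Add(4650, Mul(-1, Pow(-1257, -1))) = Add(4650, Mul(-1, Rational(-1, 1257))) = Add(4650, Rational(1, 1257)) = Rational(5845051, 1257)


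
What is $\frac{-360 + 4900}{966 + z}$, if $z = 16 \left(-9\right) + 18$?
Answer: $\frac{227}{42} \approx 5.4048$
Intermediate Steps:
$z = -126$ ($z = -144 + 18 = -126$)
$\frac{-360 + 4900}{966 + z} = \frac{-360 + 4900}{966 - 126} = \frac{4540}{840} = 4540 \cdot \frac{1}{840} = \frac{227}{42}$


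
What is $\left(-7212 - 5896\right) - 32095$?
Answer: $-45203$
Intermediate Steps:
$\left(-7212 - 5896\right) - 32095 = -13108 - 32095 = -45203$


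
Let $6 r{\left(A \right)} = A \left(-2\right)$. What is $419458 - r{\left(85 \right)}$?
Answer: $\frac{1258459}{3} \approx 4.1949 \cdot 10^{5}$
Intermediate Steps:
$r{\left(A \right)} = - \frac{A}{3}$ ($r{\left(A \right)} = \frac{A \left(-2\right)}{6} = \frac{\left(-2\right) A}{6} = - \frac{A}{3}$)
$419458 - r{\left(85 \right)} = 419458 - \left(- \frac{1}{3}\right) 85 = 419458 - - \frac{85}{3} = 419458 + \frac{85}{3} = \frac{1258459}{3}$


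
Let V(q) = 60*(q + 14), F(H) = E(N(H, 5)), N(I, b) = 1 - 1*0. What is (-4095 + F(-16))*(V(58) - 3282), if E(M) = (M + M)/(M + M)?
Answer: -4249572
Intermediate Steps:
N(I, b) = 1 (N(I, b) = 1 + 0 = 1)
E(M) = 1 (E(M) = (2*M)/((2*M)) = (2*M)*(1/(2*M)) = 1)
F(H) = 1
V(q) = 840 + 60*q (V(q) = 60*(14 + q) = 840 + 60*q)
(-4095 + F(-16))*(V(58) - 3282) = (-4095 + 1)*((840 + 60*58) - 3282) = -4094*((840 + 3480) - 3282) = -4094*(4320 - 3282) = -4094*1038 = -4249572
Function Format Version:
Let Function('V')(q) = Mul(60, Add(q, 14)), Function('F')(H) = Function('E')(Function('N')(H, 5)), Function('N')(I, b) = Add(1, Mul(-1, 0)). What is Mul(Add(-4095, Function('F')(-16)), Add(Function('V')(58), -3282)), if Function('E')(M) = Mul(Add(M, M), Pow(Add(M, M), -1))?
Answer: -4249572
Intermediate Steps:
Function('N')(I, b) = 1 (Function('N')(I, b) = Add(1, 0) = 1)
Function('E')(M) = 1 (Function('E')(M) = Mul(Mul(2, M), Pow(Mul(2, M), -1)) = Mul(Mul(2, M), Mul(Rational(1, 2), Pow(M, -1))) = 1)
Function('F')(H) = 1
Function('V')(q) = Add(840, Mul(60, q)) (Function('V')(q) = Mul(60, Add(14, q)) = Add(840, Mul(60, q)))
Mul(Add(-4095, Function('F')(-16)), Add(Function('V')(58), -3282)) = Mul(Add(-4095, 1), Add(Add(840, Mul(60, 58)), -3282)) = Mul(-4094, Add(Add(840, 3480), -3282)) = Mul(-4094, Add(4320, -3282)) = Mul(-4094, 1038) = -4249572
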